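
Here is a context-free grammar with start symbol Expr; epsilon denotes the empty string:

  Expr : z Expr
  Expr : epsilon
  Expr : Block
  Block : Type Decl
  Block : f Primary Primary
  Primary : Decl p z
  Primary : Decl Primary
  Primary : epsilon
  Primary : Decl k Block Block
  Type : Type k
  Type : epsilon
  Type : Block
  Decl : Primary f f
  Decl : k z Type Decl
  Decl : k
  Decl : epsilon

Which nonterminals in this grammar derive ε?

{ Block, Decl, Expr, Primary, Type }

Directly nullable (have an epsilon-production): Expr, Primary, Type, Decl.
Block : Type Decl with every symbol nullable, so Block is nullable.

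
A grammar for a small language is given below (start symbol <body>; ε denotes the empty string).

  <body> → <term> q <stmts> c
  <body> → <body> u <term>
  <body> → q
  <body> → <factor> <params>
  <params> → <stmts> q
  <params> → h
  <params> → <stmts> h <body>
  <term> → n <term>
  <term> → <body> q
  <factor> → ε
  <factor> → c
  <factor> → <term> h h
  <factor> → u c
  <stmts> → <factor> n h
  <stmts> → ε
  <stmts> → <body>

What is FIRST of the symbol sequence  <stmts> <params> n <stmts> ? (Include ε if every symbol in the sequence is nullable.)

Add FIRST(<stmts>)\{ε} = { c, h, n, q, u }; <stmts> is nullable, continue.
Add FIRST(<params>) = { c, h, n, q, u }; <params> is not nullable, stop.

{ c, h, n, q, u }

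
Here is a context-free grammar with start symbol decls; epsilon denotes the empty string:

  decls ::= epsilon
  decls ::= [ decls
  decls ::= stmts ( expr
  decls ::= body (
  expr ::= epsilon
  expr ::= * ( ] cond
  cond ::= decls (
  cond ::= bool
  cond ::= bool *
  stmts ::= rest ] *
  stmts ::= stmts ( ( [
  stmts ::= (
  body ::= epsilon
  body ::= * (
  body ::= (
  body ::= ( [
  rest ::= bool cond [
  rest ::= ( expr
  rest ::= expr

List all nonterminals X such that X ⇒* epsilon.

Directly nullable (have an epsilon-production): decls, expr, body.
rest ::= expr with every symbol nullable, so rest is nullable.
No other nonterminal has a production whose RHS symbols are all nullable.

{ body, decls, expr, rest }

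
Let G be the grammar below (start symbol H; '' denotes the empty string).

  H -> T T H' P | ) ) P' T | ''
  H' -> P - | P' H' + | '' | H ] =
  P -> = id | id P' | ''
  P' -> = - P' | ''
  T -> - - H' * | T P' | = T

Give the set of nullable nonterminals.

{ H, H', P, P' }

Directly nullable (have an ''-production): H, H', P, P'.
No other nonterminal has a production whose RHS symbols are all nullable.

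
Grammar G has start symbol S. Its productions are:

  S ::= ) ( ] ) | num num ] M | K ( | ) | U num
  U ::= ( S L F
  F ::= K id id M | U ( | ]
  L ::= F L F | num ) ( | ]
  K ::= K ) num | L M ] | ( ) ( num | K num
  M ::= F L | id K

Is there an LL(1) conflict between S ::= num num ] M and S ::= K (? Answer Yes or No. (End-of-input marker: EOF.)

FIRST(num num ] M) = { num } and FIRST(K () = { (, ], num }.
Both contain num, so the two alternatives are not disjoint — LL(1) conflict.

Yes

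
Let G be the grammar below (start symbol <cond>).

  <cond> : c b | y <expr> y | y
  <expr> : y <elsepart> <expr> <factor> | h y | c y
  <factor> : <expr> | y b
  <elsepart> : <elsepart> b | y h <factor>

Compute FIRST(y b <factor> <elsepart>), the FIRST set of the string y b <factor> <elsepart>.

{ y }

y is a terminal; add {y} and stop.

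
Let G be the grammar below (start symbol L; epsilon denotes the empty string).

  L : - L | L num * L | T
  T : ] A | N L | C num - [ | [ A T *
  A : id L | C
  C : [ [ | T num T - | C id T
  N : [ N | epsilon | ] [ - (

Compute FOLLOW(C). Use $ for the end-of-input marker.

In T : C num - [: add FIRST(num - [) = { num }.
In A : C: C is at the end, add FOLLOW(A) = { $, *, -, [, ], id, num }.
In C : C id T: add FIRST(id T) = { id }.
Union: FOLLOW(C) = { $, *, -, [, ], id, num }.

{ $, *, -, [, ], id, num }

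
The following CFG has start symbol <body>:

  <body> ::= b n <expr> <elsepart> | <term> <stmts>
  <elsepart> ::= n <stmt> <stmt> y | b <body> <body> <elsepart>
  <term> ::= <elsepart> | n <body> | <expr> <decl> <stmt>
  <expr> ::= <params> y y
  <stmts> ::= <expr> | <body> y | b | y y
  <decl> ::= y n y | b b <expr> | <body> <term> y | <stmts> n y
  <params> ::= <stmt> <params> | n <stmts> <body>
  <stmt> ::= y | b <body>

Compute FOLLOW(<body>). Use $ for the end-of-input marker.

<body> is the start symbol, so $ ∈ FOLLOW(<body>).
In <elsepart> ::= b <body> <body> <elsepart>: add FIRST(<body> <elsepart>) = { b, n, y }.
In <elsepart> ::= b <body> <body> <elsepart>: add FIRST(<elsepart>) = { b, n }.
In <term> ::= n <body>: <body> is at the end, add FOLLOW(<term>) = { b, n, y }.
In <stmts> ::= <body> y: add FIRST(y) = { y }.
In <decl> ::= <body> <term> y: add FIRST(<term> y) = { b, n, y }.
In <params> ::= n <stmts> <body>: <body> is at the end, add FOLLOW(<params>) = { y }.
In <stmt> ::= b <body>: <body> is at the end, add FOLLOW(<stmt>) = { b, n, y }.
Union: FOLLOW(<body>) = { $, b, n, y }.

{ $, b, n, y }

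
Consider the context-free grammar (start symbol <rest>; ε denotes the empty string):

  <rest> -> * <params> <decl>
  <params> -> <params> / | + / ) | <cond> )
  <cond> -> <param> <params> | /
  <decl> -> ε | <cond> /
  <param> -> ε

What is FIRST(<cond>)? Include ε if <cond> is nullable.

From <cond> -> <param> <params>: <param> nullable, take FIRST(<param>) ∪ FIRST(<params>) = { +, / }.
<cond> -> / contributes {/}.
Union: FIRST(<cond>) = { +, / }.

{ +, / }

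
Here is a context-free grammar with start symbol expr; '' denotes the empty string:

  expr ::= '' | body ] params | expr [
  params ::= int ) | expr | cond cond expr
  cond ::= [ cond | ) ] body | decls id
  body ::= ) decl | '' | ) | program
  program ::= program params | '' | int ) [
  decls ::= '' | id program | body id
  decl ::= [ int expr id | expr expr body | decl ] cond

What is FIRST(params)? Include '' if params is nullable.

params ::= int ) contributes {int}.
From params ::= expr: add FIRST(expr) = { ), [, ], id, int, '' } (including '' since expr is nullable).
From params ::= cond cond expr: add FIRST(cond) = { ), [, ], id, int }.
Union: FIRST(params) = { ), [, ], id, int, '' }.

{ ), [, ], id, int, '' }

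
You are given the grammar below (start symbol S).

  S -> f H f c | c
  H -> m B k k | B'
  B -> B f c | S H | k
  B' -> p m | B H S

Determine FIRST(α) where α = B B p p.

Add FIRST(B) = { c, f, k }; B is not nullable, stop.

{ c, f, k }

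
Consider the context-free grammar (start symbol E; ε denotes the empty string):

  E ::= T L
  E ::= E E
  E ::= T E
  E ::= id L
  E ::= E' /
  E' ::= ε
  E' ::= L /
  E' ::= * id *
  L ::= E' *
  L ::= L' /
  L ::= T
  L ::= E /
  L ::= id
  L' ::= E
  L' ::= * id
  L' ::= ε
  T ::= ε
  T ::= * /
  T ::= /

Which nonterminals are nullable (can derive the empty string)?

{ E, E', L, L', T }

Directly nullable (have an ε-production): E', L', T.
E ::= T L with every symbol nullable, so E is nullable.
L ::= T with every symbol nullable, so L is nullable.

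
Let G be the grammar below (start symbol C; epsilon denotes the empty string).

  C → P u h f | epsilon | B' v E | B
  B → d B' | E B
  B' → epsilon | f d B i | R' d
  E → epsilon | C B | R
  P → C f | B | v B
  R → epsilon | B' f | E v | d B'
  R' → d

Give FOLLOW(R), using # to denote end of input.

In E → R: R is at the end, add FOLLOW(E) = { #, d, f, v }.
Union: FOLLOW(R) = { #, d, f, v }.

{ #, d, f, v }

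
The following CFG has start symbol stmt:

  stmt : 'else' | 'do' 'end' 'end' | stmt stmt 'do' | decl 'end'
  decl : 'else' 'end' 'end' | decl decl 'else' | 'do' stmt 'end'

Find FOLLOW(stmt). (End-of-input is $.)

{ $, 'do', 'else', 'end' }

stmt is the start symbol, so $ ∈ FOLLOW(stmt).
In stmt : stmt stmt 'do': add FIRST(stmt 'do') = { 'do', 'else' }.
In stmt : stmt stmt 'do': add FIRST('do') = { 'do' }.
In decl : 'do' stmt 'end': add FIRST('end') = { 'end' }.
Union: FOLLOW(stmt) = { $, 'do', 'else', 'end' }.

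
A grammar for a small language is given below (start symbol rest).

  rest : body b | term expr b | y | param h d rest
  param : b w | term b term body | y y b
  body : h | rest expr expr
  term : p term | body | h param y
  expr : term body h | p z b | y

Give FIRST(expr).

From expr : term body h: add FIRST(term) = { b, h, p, y }.
expr : p z b contributes {p}.
expr : y contributes {y}.
Union: FIRST(expr) = { b, h, p, y }.

{ b, h, p, y }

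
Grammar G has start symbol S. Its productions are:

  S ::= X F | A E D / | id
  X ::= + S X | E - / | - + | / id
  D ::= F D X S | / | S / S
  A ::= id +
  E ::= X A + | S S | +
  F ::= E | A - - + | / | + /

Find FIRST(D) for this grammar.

{ +, -, /, id }

From D ::= F D X S: add FIRST(F) = { +, -, /, id }.
D ::= / contributes {/}.
From D ::= S / S: add FIRST(S) = { +, -, /, id }.
Union: FIRST(D) = { +, -, /, id }.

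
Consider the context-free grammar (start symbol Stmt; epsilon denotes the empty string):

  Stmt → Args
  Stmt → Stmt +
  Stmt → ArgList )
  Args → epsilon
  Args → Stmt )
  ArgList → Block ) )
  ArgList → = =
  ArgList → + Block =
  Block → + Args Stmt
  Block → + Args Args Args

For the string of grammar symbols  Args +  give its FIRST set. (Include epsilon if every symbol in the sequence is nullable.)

{ ), +, = }

Add FIRST(Args)\{epsilon} = { ), +, = }; Args is nullable, continue.
+ is a terminal; add {+} and stop.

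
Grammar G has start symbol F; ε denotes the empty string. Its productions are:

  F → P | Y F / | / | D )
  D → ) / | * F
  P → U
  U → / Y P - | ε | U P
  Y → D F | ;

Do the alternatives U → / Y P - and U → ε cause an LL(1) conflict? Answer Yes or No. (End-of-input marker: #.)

FIRST(/ Y P -) = { / } and FIRST(ε) = { ε }.
The second alternative is nullable and FOLLOW(U) = { #, ), *, -, /, ; } shares / with FIRST of the first — conflict.

Yes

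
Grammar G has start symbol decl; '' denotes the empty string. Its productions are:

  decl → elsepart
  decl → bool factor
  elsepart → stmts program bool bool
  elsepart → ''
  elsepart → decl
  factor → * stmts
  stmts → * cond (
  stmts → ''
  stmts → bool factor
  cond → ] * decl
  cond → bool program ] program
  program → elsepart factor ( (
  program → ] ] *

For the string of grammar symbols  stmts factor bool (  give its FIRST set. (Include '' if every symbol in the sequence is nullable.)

{ *, bool }

Add FIRST(stmts)\{''} = { *, bool }; stmts is nullable, continue.
Add FIRST(factor) = { * }; factor is not nullable, stop.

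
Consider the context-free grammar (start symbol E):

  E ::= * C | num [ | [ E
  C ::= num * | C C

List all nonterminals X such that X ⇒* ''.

{ } (none)

No nonterminal has an empty production or an RHS whose symbols are all nullable.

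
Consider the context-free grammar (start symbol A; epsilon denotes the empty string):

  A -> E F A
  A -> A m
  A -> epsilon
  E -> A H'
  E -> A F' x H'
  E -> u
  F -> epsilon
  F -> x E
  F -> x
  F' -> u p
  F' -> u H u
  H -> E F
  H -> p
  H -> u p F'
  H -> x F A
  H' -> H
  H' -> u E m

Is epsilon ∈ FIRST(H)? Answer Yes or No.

Nullable nonterminals: A, F.
No production of H has an RHS whose symbols are all nullable, so H is not nullable.

No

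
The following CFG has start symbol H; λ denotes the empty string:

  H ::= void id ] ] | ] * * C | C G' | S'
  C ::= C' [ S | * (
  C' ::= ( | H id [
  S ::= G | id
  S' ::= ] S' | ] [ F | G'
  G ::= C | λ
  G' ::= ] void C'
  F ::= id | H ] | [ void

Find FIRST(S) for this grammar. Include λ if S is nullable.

From S ::= G: add FIRST(G) = { (, *, ], void, λ } (including λ since G is nullable).
S ::= id contributes {id}.
Union: FIRST(S) = { (, *, ], id, void, λ }.

{ (, *, ], id, void, λ }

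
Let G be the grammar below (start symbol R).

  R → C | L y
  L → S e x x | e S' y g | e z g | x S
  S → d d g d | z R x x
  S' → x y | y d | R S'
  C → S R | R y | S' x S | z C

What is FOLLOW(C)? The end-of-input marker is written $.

{ $, d, e, x, y, z }

In R → C: C is at the end, add FOLLOW(R) = { $, d, e, x, y, z }.
In C → z C: C is at the end, add FOLLOW(C) = { $, d, e, x, y, z }.
Union: FOLLOW(C) = { $, d, e, x, y, z }.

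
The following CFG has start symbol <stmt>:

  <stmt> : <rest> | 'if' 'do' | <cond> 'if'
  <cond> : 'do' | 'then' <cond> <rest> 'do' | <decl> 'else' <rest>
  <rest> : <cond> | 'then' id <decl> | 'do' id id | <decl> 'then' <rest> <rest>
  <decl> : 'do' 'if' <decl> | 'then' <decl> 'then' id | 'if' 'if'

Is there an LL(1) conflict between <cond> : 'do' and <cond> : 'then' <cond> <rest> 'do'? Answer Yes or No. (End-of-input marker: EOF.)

FIRST('do') = { 'do' } and FIRST('then' <cond> <rest> 'do') = { 'then' }.
The FIRST sets are disjoint and neither alternative is nullable — no conflict.

No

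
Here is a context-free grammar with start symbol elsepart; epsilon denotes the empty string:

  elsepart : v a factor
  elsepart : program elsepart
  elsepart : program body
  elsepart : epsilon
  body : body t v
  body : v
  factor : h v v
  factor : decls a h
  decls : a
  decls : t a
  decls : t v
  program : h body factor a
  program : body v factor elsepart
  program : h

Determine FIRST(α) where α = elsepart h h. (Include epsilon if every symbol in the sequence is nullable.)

{ h, v }

Add FIRST(elsepart)\{epsilon} = { h, v }; elsepart is nullable, continue.
h is a terminal; add {h} and stop.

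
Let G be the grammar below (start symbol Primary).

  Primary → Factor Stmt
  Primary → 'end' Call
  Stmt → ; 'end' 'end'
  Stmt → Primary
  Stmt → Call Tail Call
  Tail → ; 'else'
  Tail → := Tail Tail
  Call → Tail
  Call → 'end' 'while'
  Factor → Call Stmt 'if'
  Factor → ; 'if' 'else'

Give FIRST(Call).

{ 'end', :=, ; }

From Call → Tail: add FIRST(Tail) = { :=, ; }.
Call → 'end' 'while' contributes {'end'}.
Union: FIRST(Call) = { 'end', :=, ; }.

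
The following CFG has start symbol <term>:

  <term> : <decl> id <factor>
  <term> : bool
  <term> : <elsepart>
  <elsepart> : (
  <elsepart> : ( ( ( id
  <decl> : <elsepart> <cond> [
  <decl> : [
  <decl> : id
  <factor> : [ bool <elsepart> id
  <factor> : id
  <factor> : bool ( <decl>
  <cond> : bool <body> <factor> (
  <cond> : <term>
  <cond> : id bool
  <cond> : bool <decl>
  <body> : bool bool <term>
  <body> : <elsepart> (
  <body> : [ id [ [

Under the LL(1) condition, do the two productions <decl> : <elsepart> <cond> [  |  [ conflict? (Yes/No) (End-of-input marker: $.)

FIRST(<elsepart> <cond> [) = { ( } and FIRST([) = { [ }.
The FIRST sets are disjoint and neither alternative is nullable — no conflict.

No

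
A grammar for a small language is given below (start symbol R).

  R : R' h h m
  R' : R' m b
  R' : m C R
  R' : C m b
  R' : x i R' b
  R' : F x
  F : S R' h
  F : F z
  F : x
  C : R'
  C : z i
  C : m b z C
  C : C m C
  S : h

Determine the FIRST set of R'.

From R' : R' m b: add FIRST(R') = { h, m, x, z }.
R' : m C R contributes {m}.
From R' : C m b: add FIRST(C) = { h, m, x, z }.
R' : x i R' b contributes {x}.
From R' : F x: add FIRST(F) = { h, x }.
Union: FIRST(R') = { h, m, x, z }.

{ h, m, x, z }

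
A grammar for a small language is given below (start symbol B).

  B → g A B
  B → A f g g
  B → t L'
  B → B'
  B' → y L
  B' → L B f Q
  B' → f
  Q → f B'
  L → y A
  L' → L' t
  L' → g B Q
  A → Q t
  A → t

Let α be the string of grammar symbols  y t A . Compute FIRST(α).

y is a terminal; add {y} and stop.

{ y }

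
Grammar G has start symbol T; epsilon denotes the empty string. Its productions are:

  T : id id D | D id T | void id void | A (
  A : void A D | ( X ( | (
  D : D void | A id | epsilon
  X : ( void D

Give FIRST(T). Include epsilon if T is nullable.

{ (, id, void }

T : id id D contributes {id}.
From T : D id T: D nullable, take FIRST(D) ∪ {id} = { (, id, void }.
T : void id void contributes {void}.
From T : A (: add FIRST(A) = { (, void }.
Union: FIRST(T) = { (, id, void }.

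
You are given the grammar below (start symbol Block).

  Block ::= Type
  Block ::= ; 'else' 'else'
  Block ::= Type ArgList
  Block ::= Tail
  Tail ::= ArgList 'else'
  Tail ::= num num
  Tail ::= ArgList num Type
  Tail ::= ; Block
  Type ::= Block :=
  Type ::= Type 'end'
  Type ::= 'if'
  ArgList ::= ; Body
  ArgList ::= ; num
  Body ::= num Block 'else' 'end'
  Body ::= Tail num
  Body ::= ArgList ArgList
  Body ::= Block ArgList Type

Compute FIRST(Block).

{ 'if', ;, num }

From Block ::= Type: add FIRST(Type) = { 'if', ;, num }.
Block ::= ; 'else' 'else' contributes {;}.
From Block ::= Type ArgList: add FIRST(Type) = { 'if', ;, num }.
From Block ::= Tail: add FIRST(Tail) = { ;, num }.
Union: FIRST(Block) = { 'if', ;, num }.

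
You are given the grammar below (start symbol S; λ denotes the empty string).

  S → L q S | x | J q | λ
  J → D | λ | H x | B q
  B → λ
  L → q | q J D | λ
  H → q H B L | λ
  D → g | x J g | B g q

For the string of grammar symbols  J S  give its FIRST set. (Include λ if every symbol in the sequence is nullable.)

{ g, q, x, λ }

Add FIRST(J)\{λ} = { g, q, x }; J is nullable, continue.
Add FIRST(S)\{λ} = { g, q, x }; S is nullable, continue.
Every symbol is nullable, so include λ.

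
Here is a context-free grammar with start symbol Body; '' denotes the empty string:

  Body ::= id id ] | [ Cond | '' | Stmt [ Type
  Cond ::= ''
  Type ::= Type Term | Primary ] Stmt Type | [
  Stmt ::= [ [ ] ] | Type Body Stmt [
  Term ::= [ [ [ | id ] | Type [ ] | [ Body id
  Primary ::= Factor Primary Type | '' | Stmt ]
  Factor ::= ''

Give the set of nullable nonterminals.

{ Body, Cond, Factor, Primary }

Directly nullable (have an ''-production): Body, Cond, Primary, Factor.
No other nonterminal has a production whose RHS symbols are all nullable.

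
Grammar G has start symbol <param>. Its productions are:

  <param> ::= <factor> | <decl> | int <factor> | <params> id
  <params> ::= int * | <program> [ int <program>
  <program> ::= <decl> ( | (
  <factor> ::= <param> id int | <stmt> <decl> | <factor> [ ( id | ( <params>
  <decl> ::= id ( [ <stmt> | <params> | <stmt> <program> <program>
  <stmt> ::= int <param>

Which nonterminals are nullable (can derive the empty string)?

{ } (none)

No nonterminal has an empty production or an RHS whose symbols are all nullable.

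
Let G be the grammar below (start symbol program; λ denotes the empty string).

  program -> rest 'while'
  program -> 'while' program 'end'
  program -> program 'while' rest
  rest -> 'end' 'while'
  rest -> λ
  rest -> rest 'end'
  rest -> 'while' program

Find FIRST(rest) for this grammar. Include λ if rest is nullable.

rest -> 'end' 'while' contributes {'end'}.
rest -> λ contributes λ.
From rest -> rest 'end': rest nullable, take FIRST(rest) ∪ {'end'} = { 'end', 'while' }.
rest -> 'while' program contributes {'while'}.
Union: FIRST(rest) = { 'end', 'while', λ }.

{ 'end', 'while', λ }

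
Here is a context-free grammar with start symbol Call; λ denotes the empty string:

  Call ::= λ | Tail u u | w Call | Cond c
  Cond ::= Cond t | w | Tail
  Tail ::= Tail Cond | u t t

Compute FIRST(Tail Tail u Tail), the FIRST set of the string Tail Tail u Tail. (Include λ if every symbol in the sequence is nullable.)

Add FIRST(Tail) = { u }; Tail is not nullable, stop.

{ u }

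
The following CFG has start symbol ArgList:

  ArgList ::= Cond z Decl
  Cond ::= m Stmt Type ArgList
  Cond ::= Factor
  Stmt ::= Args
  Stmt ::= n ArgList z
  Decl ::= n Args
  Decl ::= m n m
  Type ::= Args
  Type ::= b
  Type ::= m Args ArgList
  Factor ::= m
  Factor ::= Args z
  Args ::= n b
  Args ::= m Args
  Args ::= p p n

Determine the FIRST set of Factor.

Factor ::= m contributes {m}.
From Factor ::= Args z: add FIRST(Args) = { m, n, p }.
Union: FIRST(Factor) = { m, n, p }.

{ m, n, p }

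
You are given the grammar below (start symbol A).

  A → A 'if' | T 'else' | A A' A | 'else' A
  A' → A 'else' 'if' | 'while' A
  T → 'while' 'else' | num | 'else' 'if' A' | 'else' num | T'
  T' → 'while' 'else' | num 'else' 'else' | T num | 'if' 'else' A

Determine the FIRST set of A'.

From A' → A 'else' 'if': add FIRST(A) = { 'else', 'if', 'while', num }.
A' → 'while' A contributes {'while'}.
Union: FIRST(A') = { 'else', 'if', 'while', num }.

{ 'else', 'if', 'while', num }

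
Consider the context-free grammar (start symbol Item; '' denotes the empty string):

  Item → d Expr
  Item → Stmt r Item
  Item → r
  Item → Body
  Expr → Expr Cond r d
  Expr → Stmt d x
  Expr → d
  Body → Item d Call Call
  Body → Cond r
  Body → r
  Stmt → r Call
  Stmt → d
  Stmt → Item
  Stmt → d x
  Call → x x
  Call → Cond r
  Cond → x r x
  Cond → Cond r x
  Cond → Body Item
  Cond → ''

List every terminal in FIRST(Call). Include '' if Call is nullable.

{ d, r, x }

Call → x x contributes {x}.
From Call → Cond r: Cond nullable, take FIRST(Cond) ∪ {r} = { d, r, x }.
Union: FIRST(Call) = { d, r, x }.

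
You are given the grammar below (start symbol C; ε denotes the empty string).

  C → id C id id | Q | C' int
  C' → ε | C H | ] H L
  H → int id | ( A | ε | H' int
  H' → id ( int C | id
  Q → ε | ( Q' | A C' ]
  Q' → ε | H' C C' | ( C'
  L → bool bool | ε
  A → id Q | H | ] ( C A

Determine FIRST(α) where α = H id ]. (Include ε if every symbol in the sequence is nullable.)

{ (, id, int }

Add FIRST(H)\{ε} = { (, id, int }; H is nullable, continue.
id is a terminal; add {id} and stop.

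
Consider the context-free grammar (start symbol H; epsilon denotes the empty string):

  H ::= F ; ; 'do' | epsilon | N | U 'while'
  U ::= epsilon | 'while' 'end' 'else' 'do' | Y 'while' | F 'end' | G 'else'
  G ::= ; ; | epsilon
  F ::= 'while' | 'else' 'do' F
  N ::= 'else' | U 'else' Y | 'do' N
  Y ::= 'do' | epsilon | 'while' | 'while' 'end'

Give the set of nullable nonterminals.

{ G, H, U, Y }

Directly nullable (have an epsilon-production): H, U, G, Y.
No other nonterminal has a production whose RHS symbols are all nullable.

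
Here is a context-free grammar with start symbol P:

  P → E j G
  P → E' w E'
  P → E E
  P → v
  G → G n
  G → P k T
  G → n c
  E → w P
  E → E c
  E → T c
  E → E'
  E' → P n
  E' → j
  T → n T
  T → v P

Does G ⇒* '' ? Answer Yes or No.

No

No nonterminal in this grammar is nullable.
No production of G has an RHS whose symbols are all nullable, so G is not nullable.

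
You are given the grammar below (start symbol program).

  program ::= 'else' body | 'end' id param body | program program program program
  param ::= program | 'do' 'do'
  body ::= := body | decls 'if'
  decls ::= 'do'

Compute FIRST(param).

{ 'do', 'else', 'end' }

From param ::= program: add FIRST(program) = { 'else', 'end' }.
param ::= 'do' 'do' contributes {'do'}.
Union: FIRST(param) = { 'do', 'else', 'end' }.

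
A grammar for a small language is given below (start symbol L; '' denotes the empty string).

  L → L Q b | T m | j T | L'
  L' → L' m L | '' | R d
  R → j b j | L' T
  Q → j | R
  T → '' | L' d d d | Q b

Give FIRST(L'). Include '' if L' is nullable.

From L' → L' m L: L' nullable, take FIRST(L') ∪ {m} = { b, d, j, m }.
L' → '' contributes ''.
From L' → R d: R nullable, take FIRST(R) ∪ {d} = { b, d, j, m }.
Union: FIRST(L') = { b, d, j, m, '' }.

{ b, d, j, m, '' }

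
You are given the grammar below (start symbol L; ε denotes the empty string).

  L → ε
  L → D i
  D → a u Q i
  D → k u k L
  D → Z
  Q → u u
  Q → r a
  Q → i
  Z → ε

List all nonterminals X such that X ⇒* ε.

{ D, L, Z }

Directly nullable (have an ε-production): L, Z.
D → Z with every symbol nullable, so D is nullable.
No other nonterminal has a production whose RHS symbols are all nullable.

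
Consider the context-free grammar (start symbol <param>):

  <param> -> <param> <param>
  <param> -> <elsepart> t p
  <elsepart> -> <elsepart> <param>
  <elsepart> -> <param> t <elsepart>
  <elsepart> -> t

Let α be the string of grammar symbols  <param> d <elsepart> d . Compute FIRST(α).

Add FIRST(<param>) = { t }; <param> is not nullable, stop.

{ t }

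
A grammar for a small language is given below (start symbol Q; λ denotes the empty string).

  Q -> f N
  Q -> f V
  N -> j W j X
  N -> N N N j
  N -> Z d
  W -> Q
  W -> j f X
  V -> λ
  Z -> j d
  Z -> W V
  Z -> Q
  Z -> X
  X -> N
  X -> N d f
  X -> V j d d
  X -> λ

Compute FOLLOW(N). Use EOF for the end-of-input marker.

{ EOF, d, f, j }

In Q -> f N: N is at the end, add FOLLOW(Q) = { EOF, d, j }.
In N -> N N N j: add FIRST(N N j) = { d, f, j }.
In N -> N N N j: add FIRST(N j) = { d, f, j }.
In N -> N N N j: add FIRST(j) = { j }.
In X -> N: N is at the end, add FOLLOW(X) = { EOF, d, f, j }.
In X -> N d f: add FIRST(d f) = { d }.
Union: FOLLOW(N) = { EOF, d, f, j }.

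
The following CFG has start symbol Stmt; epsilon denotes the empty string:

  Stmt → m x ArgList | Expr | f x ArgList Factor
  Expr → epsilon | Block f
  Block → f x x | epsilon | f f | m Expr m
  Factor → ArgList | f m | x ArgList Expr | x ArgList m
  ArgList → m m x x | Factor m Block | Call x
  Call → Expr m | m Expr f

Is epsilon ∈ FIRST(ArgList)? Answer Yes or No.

Nullable nonterminals: Block, Expr, Stmt.
No production of ArgList has an RHS whose symbols are all nullable, so ArgList is not nullable.

No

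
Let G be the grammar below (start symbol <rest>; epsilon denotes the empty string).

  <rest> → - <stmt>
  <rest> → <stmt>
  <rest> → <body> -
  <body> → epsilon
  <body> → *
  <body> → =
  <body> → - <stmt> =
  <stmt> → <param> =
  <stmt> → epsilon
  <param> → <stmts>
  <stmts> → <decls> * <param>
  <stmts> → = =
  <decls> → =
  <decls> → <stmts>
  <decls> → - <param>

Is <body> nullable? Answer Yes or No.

Yes

<body> has an epsilon-production, so <body> ⇒ epsilon.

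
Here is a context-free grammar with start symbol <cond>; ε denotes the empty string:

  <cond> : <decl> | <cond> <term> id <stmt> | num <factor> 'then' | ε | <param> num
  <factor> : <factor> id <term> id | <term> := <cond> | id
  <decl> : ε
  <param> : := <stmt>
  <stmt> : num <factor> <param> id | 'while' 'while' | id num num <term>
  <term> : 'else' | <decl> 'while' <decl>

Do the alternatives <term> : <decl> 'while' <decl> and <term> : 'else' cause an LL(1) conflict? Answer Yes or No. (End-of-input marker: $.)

No

FIRST(<decl> 'while' <decl>) = { 'while' } and FIRST('else') = { 'else' }.
The FIRST sets are disjoint and neither alternative is nullable — no conflict.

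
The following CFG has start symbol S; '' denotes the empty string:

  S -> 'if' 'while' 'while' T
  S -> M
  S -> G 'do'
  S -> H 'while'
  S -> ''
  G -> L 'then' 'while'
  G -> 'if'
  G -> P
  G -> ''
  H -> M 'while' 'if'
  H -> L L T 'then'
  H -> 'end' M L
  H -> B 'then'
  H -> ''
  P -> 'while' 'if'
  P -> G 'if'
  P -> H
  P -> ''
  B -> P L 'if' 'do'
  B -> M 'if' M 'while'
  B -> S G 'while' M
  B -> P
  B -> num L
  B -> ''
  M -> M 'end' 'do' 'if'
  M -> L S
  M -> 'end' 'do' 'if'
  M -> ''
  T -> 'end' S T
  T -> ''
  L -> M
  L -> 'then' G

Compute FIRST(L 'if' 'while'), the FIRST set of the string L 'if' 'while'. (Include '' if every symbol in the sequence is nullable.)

{ 'do', 'end', 'if', 'then', 'while', num }

Add FIRST(L)\{''} = { 'do', 'end', 'if', 'then', 'while', num }; L is nullable, continue.
'if' is a terminal; add {'if'} and stop.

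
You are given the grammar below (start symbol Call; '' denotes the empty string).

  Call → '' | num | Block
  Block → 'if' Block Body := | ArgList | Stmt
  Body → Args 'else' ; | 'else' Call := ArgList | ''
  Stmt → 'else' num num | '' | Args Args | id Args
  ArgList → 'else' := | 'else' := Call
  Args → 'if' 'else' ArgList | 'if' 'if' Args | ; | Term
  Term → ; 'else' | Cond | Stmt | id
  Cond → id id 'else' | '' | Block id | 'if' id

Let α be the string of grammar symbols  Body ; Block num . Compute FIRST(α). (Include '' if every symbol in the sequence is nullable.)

Add FIRST(Body)\{''} = { 'else', 'if', ;, id }; Body is nullable, continue.
; is a terminal; add {;} and stop.

{ 'else', 'if', ;, id }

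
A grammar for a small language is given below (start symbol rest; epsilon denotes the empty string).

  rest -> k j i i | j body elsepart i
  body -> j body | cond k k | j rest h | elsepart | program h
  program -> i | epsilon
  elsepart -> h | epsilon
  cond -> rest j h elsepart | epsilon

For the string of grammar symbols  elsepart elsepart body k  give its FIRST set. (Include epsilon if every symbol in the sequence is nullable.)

Add FIRST(elsepart)\{epsilon} = { h }; elsepart is nullable, continue.
Add FIRST(elsepart)\{epsilon} = { h }; elsepart is nullable, continue.
Add FIRST(body)\{epsilon} = { h, i, j, k }; body is nullable, continue.
k is a terminal; add {k} and stop.

{ h, i, j, k }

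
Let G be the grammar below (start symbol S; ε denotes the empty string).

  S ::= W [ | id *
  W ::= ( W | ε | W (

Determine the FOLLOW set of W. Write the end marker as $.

In S ::= W [: add FIRST([) = { [ }.
In W ::= ( W: W is at the end, add FOLLOW(W) = { (, [ }.
In W ::= W (: add FIRST(() = { ( }.
Union: FOLLOW(W) = { (, [ }.

{ (, [ }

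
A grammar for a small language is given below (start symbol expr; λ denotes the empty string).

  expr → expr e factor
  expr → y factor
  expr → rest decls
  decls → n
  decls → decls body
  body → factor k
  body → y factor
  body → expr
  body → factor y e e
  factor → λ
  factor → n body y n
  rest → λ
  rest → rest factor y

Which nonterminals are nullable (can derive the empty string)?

Directly nullable (have an λ-production): factor, rest.
No other nonterminal has a production whose RHS symbols are all nullable.

{ factor, rest }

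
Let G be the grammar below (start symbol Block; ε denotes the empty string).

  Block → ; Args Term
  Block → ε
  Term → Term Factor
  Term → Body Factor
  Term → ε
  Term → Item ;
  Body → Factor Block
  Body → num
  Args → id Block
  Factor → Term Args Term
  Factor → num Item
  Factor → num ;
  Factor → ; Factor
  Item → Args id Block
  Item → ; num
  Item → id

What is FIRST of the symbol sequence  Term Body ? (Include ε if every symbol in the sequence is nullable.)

{ ;, id, num }

Add FIRST(Term)\{ε} = { ;, id, num }; Term is nullable, continue.
Add FIRST(Body) = { ;, id, num }; Body is not nullable, stop.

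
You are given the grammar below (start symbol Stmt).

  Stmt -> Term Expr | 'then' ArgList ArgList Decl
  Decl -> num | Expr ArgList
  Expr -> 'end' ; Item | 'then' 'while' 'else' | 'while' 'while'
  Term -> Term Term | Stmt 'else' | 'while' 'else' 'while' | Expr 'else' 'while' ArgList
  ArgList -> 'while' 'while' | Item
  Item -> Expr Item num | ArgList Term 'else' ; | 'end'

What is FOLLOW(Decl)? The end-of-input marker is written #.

{ #, 'else' }

In Stmt -> 'then' ArgList ArgList Decl: Decl is at the end, add FOLLOW(Stmt) = { #, 'else' }.
Union: FOLLOW(Decl) = { #, 'else' }.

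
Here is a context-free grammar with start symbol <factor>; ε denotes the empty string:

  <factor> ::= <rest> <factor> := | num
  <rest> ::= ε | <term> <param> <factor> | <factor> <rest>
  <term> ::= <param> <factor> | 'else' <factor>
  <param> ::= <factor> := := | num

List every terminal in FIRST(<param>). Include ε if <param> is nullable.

{ 'else', num }

From <param> ::= <factor> := :=: add FIRST(<factor>) = { 'else', num }.
<param> ::= num contributes {num}.
Union: FIRST(<param>) = { 'else', num }.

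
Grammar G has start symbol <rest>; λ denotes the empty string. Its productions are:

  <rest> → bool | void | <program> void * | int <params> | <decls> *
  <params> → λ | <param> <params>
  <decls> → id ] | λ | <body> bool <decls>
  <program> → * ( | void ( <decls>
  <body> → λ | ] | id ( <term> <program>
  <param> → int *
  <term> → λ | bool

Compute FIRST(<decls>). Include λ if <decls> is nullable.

{ ], bool, id, λ }

<decls> → id ] contributes {id}.
<decls> → λ contributes λ.
From <decls> → <body> bool <decls>: <body> nullable, take FIRST(<body>) ∪ {bool} = { ], bool, id }.
Union: FIRST(<decls>) = { ], bool, id, λ }.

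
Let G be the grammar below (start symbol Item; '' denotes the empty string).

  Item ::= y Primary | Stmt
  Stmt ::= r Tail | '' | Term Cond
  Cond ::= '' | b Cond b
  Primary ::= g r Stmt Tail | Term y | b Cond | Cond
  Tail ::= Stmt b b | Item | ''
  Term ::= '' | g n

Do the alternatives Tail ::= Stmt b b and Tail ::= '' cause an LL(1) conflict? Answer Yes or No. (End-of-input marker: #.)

Yes

FIRST(Stmt b b) = { b, g, r } and FIRST('') = { '' }.
The second alternative is nullable and FOLLOW(Tail) = { #, b, g, r, y } shares b with FIRST of the first — conflict.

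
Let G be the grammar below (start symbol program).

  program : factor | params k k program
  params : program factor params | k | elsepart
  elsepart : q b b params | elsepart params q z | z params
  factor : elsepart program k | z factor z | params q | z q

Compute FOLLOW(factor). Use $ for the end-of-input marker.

In program : factor: factor is at the end, add FOLLOW(program) = { $, k, q, z }.
In params : program factor params: add FIRST(params) = { k, q, z }.
In factor : z factor z: add FIRST(z) = { z }.
Union: FOLLOW(factor) = { $, k, q, z }.

{ $, k, q, z }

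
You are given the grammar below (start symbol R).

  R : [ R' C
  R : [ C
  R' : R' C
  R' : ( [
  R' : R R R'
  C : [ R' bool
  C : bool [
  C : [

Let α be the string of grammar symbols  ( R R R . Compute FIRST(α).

{ ( }

( is a terminal; add {(} and stop.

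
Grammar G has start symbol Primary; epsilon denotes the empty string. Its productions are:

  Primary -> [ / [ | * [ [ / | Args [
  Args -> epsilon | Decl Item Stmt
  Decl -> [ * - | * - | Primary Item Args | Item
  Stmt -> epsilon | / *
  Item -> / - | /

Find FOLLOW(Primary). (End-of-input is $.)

Primary is the start symbol, so $ ∈ FOLLOW(Primary).
In Decl -> Primary Item Args: add FIRST(Item Args) = { / }.
Union: FOLLOW(Primary) = { $, / }.

{ $, / }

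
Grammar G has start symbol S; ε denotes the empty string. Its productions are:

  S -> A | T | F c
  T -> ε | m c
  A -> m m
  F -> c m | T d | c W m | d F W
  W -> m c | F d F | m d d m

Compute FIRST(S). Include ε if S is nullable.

From S -> A: add FIRST(A) = { m }.
From S -> T: add FIRST(T) = { m, ε } (including ε since T is nullable).
From S -> F c: add FIRST(F) = { c, d, m }.
Union: FIRST(S) = { c, d, m, ε }.

{ c, d, m, ε }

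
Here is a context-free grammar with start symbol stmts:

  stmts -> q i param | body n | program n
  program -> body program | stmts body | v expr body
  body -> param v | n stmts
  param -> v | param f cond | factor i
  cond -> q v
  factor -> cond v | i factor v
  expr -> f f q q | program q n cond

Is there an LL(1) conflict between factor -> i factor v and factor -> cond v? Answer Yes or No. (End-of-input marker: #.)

No

FIRST(i factor v) = { i } and FIRST(cond v) = { q }.
The FIRST sets are disjoint and neither alternative is nullable — no conflict.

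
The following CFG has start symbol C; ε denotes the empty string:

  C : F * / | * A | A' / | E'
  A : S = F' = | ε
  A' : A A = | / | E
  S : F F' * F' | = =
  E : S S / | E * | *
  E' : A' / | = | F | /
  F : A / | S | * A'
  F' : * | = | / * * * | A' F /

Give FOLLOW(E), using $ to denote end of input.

In A' : E: E is at the end, add FOLLOW(A') = { $, *, /, = }.
In E : E *: add FIRST(*) = { * }.
Union: FOLLOW(E) = { $, *, /, = }.

{ $, *, /, = }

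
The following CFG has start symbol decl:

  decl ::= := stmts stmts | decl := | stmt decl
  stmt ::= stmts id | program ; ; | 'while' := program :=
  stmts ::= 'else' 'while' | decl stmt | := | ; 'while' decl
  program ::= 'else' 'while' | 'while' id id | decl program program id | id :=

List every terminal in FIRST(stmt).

From stmt ::= stmts id: add FIRST(stmts) = { 'else', 'while', :=, ;, id }.
From stmt ::= program ; ;: add FIRST(program) = { 'else', 'while', :=, ;, id }.
stmt ::= 'while' := program := contributes {'while'}.
Union: FIRST(stmt) = { 'else', 'while', :=, ;, id }.

{ 'else', 'while', :=, ;, id }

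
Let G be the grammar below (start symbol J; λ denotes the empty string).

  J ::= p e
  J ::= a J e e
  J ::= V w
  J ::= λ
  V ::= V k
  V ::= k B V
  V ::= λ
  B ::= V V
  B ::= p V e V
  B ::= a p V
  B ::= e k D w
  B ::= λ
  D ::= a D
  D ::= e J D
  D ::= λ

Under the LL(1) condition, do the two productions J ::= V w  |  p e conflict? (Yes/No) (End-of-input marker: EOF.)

FIRST(V w) = { k, w } and FIRST(p e) = { p }.
The FIRST sets are disjoint and neither alternative is nullable — no conflict.

No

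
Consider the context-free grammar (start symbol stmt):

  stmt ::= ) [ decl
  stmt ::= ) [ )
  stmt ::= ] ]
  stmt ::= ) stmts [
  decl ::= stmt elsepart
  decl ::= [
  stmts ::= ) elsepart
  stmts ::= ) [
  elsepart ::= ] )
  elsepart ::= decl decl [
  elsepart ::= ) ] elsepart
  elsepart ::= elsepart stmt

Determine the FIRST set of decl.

{ ), [, ] }

From decl ::= stmt elsepart: add FIRST(stmt) = { ), ] }.
decl ::= [ contributes {[}.
Union: FIRST(decl) = { ), [, ] }.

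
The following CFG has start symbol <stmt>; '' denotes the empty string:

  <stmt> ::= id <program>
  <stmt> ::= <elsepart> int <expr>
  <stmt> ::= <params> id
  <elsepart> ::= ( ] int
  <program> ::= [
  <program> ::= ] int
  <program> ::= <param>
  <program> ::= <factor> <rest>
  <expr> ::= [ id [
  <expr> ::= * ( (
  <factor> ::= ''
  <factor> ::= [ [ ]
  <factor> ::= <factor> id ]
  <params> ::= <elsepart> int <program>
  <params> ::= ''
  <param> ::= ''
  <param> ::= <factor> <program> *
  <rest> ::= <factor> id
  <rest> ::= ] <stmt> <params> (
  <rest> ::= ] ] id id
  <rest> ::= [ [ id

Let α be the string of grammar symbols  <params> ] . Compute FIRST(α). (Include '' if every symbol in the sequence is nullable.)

Add FIRST(<params>)\{''} = { ( }; <params> is nullable, continue.
] is a terminal; add {]} and stop.

{ (, ] }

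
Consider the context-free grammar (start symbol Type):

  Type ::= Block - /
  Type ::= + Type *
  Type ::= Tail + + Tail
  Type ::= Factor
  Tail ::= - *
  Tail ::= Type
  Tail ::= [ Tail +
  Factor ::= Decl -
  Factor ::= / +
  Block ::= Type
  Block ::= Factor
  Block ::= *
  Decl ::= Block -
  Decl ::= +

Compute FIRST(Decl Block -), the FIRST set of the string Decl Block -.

{ *, +, -, /, [ }

Add FIRST(Decl) = { *, +, -, /, [ }; Decl is not nullable, stop.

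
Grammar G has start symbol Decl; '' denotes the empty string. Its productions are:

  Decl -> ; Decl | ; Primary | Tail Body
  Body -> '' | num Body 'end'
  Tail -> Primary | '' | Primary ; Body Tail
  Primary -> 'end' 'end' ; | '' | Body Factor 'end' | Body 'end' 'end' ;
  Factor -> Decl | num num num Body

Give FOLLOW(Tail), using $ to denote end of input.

In Decl -> Tail Body: add FIRST(Body)\{''} = { num }.
  Since Body is nullable, also add FOLLOW(Decl) = { $, 'end' }.
In Tail -> Primary ; Body Tail: Tail is at the end, add FOLLOW(Tail) = { $, 'end', num }.
Union: FOLLOW(Tail) = { $, 'end', num }.

{ $, 'end', num }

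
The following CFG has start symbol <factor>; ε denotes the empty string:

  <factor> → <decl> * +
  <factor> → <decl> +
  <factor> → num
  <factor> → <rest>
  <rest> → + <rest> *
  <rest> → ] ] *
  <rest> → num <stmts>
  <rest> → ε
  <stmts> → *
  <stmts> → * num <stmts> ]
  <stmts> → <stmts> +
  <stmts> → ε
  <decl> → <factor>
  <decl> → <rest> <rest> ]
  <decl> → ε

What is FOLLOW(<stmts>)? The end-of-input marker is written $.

{ $, *, +, ], num }

In <rest> → num <stmts>: <stmts> is at the end, add FOLLOW(<rest>) = { $, *, +, ], num }.
In <stmts> → * num <stmts> ]: add FIRST(]) = { ] }.
In <stmts> → <stmts> +: add FIRST(+) = { + }.
Union: FOLLOW(<stmts>) = { $, *, +, ], num }.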